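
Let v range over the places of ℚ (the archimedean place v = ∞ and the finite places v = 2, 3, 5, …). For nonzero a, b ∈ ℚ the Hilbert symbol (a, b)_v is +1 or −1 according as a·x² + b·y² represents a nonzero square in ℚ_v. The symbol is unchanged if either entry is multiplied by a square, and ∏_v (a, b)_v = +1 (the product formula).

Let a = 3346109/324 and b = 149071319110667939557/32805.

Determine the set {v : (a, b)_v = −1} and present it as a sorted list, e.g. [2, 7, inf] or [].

[11, 23, 29, 37]

Mod squares: a ≡ 9269, b ≡ 1829465. Check v ∈ {∞, 2, 3, 5, 11, 13, 17, 19, 23, 29, 31, 37}.
v=19: a=19^2·(≡16), b=19^4·(≡18) mod 19; (16|19)=+1, (18|19)=-1; (−1)^{2·4·9}·(+1)^4·(-1)^2 = +1.
v=2: v_2(a)=-2, v_2(b)=0; units ≡ 5, 1 (mod 8); ε·ε+αω+βω = 0·0+-2·0+0·1 ≡ 0  ⇒  (a,b)_2 = +1.
v=5: a=5^0·(≡1), b=5^-1·(≡2) mod 5; (1|5)=+1, (2|5)=-1; (−1)^{0·-1·2}·(+1)^-1·(-1)^0 = +1.
v=13: a=13^1·(≡7), b=13^2·(≡9) mod 13; (7|13)=-1, (9|13)=+1; (−1)^{1·2·6}·(-1)^2·(+1)^1 = +1.
v=17: a=17^0·(≡16), b=17^2·(≡12) mod 17; (16|17)=+1, (12|17)=-1; (−1)^{0·2·8}·(+1)^2·(-1)^0 = +1.
v=3: a=3^-4·(≡2), b=3^-8·(≡2) mod 3; (2|3)=-1, (2|3)=-1; (−1)^{-4·-8·1}·(-1)^-8·(-1)^-4 = +1.
v=37: a=37^0·(≡19), b=37^1·(≡5) mod 37; (19|37)=-1, (5|37)=-1; (−1)^{0·1·18}·(-1)^1·(-1)^0 = -1.
v=31: a=31^1·(≡2), b=31^1·(≡3) mod 31; (2|31)=+1, (3|31)=-1; (−1)^{1·1·15}·(+1)^1·(-1)^1 = +1.
v=11: a=11^0·(≡6), b=11^3·(≡6) mod 11; (6|11)=-1, (6|11)=-1; (−1)^{0·3·5}·(-1)^3·(-1)^0 = -1.
v=∞: 9269 > 0 and 1829465 > 0  ⇒  (a,b)_∞ = +1.
v=29: a=29^0·(≡12), b=29^1·(≡8) mod 29; (12|29)=-1, (8|29)=-1; (−1)^{0·1·14}·(-1)^1·(-1)^0 = -1.
v=23: a=23^1·(≡4), b=23^2·(≡5) mod 23; (4|23)=+1, (5|23)=-1; (−1)^{1·2·11}·(+1)^2·(-1)^1 = -1.
(9269, 1829465 / ℚ) ramifies at {11, 23, 29, 37}: a division algebra.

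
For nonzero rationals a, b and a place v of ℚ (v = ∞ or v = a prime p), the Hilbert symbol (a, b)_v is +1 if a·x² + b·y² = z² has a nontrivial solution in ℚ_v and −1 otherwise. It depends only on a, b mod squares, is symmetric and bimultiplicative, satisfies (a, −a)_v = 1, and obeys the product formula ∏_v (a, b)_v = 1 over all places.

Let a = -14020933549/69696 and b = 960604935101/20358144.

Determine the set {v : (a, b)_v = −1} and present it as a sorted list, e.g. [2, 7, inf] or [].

[19, 41]

(a, b) ≡ (-589, 24149) mod (ℚ^×)²; places V = {2, 3, 7, 11, 17, 19, 31, 41, 47, 53, ∞}.
(a,b)_31: α=1, u≡30; β=1, v≡4 (mod 31); (30|31)=-1, (4|31)=+1; sign (−1)^1·-1^1·+1^1 = +1.
(a,b)_7: α=2, u≡3; β=2, v≡5 (mod 7); (3|7)=-1, (5|7)=-1; sign (−1)^0·-1^2·-1^2 = +1.
(a,b)_∞: sgn(-589)=−, sgn(24149)=+, so +1.
(a,b)_17: α=2, u≡11; β=2, v≡2 (mod 17); (11|17)=-1, (2|17)=+1; sign (−1)^0·-1^2·+1^2 = +1.
(a,b)_2: α=-6, β=-10; u≡3, v≡5 (mod 8); ε(u)ε(v)=1·0, αω(v)=-6·1, βω(u)=-10·1; sum ≡ 0  ⇒  +1.
(a,b)_19: α=1, u≡9; β=1, v≡11 (mod 19); (9|19)=+1, (11|19)=+1; sign (−1)^1·+1^1·+1^1 = -1.
(a,b)_11: α=-2, u≡1; β=0, v≡5 (mod 11); (1|11)=+1, (5|11)=+1; sign (−1)^0·+1^0·+1^-2 = +1.
(a,b)_3: α=-2, u≡2; β=-2, v≡2 (mod 3); (2|3)=-1, (2|3)=-1; sign (−1)^0·-1^-2·-1^-2 = +1.
(a,b)_47: α=0, u≡29; β=-2, v≡41 (mod 47); (29|47)=-1, (41|47)=-1; sign (−1)^0·-1^-2·-1^0 = +1.
(a,b)_53: α=0, u≡52; β=2, v≡21 (mod 53); (52|53)=+1, (21|53)=-1; sign (−1)^0·+1^2·-1^0 = +1.
(a,b)_41: α=2, u≡19; β=1, v≡30 (mod 41); (19|41)=-1, (30|41)=-1; sign (−1)^0·-1^1·-1^2 = -1.
|Ram(-589, 24149)| = 2, even; anisotropic at {19, 41}.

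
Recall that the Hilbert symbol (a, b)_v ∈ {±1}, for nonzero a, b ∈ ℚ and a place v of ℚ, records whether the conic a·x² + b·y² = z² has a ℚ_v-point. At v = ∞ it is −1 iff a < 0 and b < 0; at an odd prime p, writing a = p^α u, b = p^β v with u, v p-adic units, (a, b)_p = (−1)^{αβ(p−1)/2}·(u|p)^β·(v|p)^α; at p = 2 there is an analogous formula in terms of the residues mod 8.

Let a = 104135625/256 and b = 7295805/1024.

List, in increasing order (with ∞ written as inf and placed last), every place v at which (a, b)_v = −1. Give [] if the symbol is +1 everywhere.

Mod squares: a ≡ 17, b ≡ 2805. Check v ∈ {∞, 2, 3, 5, 11, 17}.
v=5: a=5^4·(≡2), b=5^1·(≡4) mod 5; (2|5)=-1, (4|5)=+1; (−1)^{4·1·2}·(-1)^1·(+1)^4 = -1.
v=11: a=11^2·(≡6), b=11^1·(≡10) mod 11; (6|11)=-1, (10|11)=-1; (−1)^{2·1·5}·(-1)^1·(-1)^2 = -1.
v=2: v_2(a)=-8, v_2(b)=-10; units ≡ 1, 5 (mod 8); ε·ε+αω+βω = 0·0+-8·1+-10·0 ≡ 0  ⇒  (a,b)_2 = +1.
v=3: a=3^4·(≡2), b=3^3·(≡2) mod 3; (2|3)=-1, (2|3)=-1; (−1)^{4·3·1}·(-1)^3·(-1)^4 = -1.
v=∞: 17 > 0 and 2805 > 0  ⇒  (a,b)_∞ = +1.
v=17: a=17^1·(≡15), b=17^3·(≡10) mod 17; (15|17)=+1, (10|17)=-1; (−1)^{1·3·8}·(+1)^3·(-1)^1 = -1.
|Ram(17, 2805)| = 4, even; anisotropic at {3, 5, 11, 17}.

[3, 5, 11, 17]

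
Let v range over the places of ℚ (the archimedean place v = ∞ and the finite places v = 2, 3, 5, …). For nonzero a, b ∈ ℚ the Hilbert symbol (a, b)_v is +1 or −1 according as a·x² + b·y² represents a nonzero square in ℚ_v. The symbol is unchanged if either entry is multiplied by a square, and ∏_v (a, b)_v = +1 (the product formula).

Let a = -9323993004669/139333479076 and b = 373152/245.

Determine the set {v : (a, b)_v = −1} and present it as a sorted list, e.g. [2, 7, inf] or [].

[2, 3]

Mod squares: a ≡ -21, b ≡ 690. Check v ∈ {∞, 2, 3, 5, 7, 11, 13, 19, 23, 29, 37, 47}.
v=37: a=37^2·(≡36), b=37^0·(≡18) mod 37; (36|37)=+1, (18|37)=-1; (−1)^{2·0·18}·(+1)^0·(-1)^2 = +1.
v=2: v_2(a)=-2, v_2(b)=5; units ≡ 3, 1 (mod 8); ε·ε+αω+βω = 1·0+-2·0+5·1 ≡ 1  ⇒  (a,b)_2 = -1.
v=23: a=23^2·(≡8), b=23^1·(≡19) mod 23; (8|23)=+1, (19|23)=-1; (−1)^{2·1·11}·(+1)^1·(-1)^2 = +1.
v=13: a=13^0·(≡5), b=13^2·(≡1) mod 13; (5|13)=-1, (1|13)=+1; (−1)^{0·2·6}·(-1)^2·(+1)^0 = +1.
v=29: a=29^2·(≡11), b=29^0·(≡23) mod 29; (11|29)=-1, (23|29)=+1; (−1)^{2·0·14}·(-1)^0·(+1)^2 = +1.
v=47: a=47^-2·(≡20), b=47^0·(≡16) mod 47; (20|47)=-1, (16|47)=+1; (−1)^{-2·0·23}·(-1)^0·(+1)^-2 = +1.
v=11: a=11^-2·(≡9), b=11^0·(≡7) mod 11; (9|11)=+1, (7|11)=-1; (−1)^{-2·0·5}·(+1)^0·(-1)^-2 = +1.
v=19: a=19^-4·(≡11), b=19^0·(≡4) mod 19; (11|19)=+1, (4|19)=+1; (−1)^{-4·0·9}·(+1)^0·(+1)^-4 = +1.
v=5: a=5^0·(≡1), b=5^-1·(≡3) mod 5; (1|5)=+1, (3|5)=-1; (−1)^{0·-1·2}·(+1)^-1·(-1)^0 = +1.
v=7: a=7^1·(≡1), b=7^-2·(≡2) mod 7; (1|7)=+1, (2|7)=+1; (−1)^{1·-2·3}·(+1)^-2·(+1)^1 = +1.
v=3: a=3^7·(≡2), b=3^1·(≡2) mod 3; (2|3)=-1, (2|3)=-1; (−1)^{7·1·1}·(-1)^1·(-1)^7 = -1.
v=∞: -21 < 0 and 690 > 0  ⇒  (a,b)_∞ = +1.
(-21, 690 / ℚ) ramifies at {2, 3}: a division algebra.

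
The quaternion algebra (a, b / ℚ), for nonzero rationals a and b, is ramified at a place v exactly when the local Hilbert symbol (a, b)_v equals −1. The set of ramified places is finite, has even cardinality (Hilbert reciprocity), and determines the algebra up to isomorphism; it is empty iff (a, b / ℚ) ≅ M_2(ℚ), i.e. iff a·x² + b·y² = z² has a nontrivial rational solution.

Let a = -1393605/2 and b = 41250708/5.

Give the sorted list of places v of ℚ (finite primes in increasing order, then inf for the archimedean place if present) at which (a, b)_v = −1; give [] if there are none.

Mod squares: a ≡ -34410, b ≡ 465. Check v ∈ {∞, 2, 3, 5, 31, 37}.
v=31: a=31^1·(≡13), b=31^1·(≡11) mod 31; (13|31)=-1, (11|31)=-1; (−1)^{1·1·15}·(-1)^1·(-1)^1 = -1.
v=2: v_2(a)=-1, v_2(b)=2; units ≡ 3, 1 (mod 8); ε·ε+αω+βω = 1·0+-1·0+2·1 ≡ 0  ⇒  (a,b)_2 = +1.
v=3: a=3^5·(≡2), b=3^5·(≡2) mod 3; (2|3)=-1, (2|3)=-1; (−1)^{5·5·1}·(-1)^5·(-1)^5 = -1.
v=∞: -34410 < 0 and 465 > 0  ⇒  (a,b)_∞ = +1.
v=5: a=5^1·(≡2), b=5^-1·(≡3) mod 5; (2|5)=-1, (3|5)=-1; (−1)^{1·-1·2}·(-1)^-1·(-1)^1 = +1.
v=37: a=37^1·(≡19), b=37^2·(≡25) mod 37; (19|37)=-1, (25|37)=+1; (−1)^{1·2·18}·(-1)^2·(+1)^1 = +1.
|Ram(-34410, 465)| = 2, even; anisotropic at {3, 31}.

[3, 31]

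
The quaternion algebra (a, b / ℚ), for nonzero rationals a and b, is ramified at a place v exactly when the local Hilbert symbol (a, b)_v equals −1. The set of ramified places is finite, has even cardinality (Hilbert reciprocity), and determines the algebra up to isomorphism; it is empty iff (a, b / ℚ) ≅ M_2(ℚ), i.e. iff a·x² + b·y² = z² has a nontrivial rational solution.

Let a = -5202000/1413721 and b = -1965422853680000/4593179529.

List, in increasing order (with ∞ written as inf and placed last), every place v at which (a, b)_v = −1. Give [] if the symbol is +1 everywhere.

Mod squares: a ≡ -5, b ≡ -4862. Check v ∈ {∞, 2, 3, 5, 11, 13, 17, 19, 29, 41}.
v=3: a=3^2·(≡1), b=3^-2·(≡1) mod 3; (1|3)=+1, (1|3)=+1; (−1)^{2·-2·1}·(+1)^-2·(+1)^2 = +1.
v=41: a=41^-2·(≡37), b=41^-2·(≡17) mod 41; (37|41)=+1, (17|41)=-1; (−1)^{-2·-2·20}·(+1)^-2·(-1)^-2 = +1.
v=17: a=17^2·(≡3), b=17^5·(≡14) mod 17; (3|17)=-1, (14|17)=-1; (−1)^{2·5·8}·(-1)^5·(-1)^2 = -1.
v=11: a=11^0·(≡10), b=11^3·(≡4) mod 11; (10|11)=-1, (4|11)=+1; (−1)^{0·3·5}·(-1)^3·(+1)^0 = -1.
v=19: a=19^0·(≡15), b=19^-2·(≡3) mod 19; (15|19)=-1, (3|19)=-1; (−1)^{0·-2·9}·(-1)^-2·(-1)^0 = +1.
v=13: a=13^0·(≡8), b=13^1·(≡3) mod 13; (8|13)=-1, (3|13)=+1; (−1)^{0·1·6}·(-1)^1·(+1)^0 = -1.
v=5: a=5^3·(≡4), b=5^4·(≡3) mod 5; (4|5)=+1, (3|5)=-1; (−1)^{3·4·2}·(+1)^4·(-1)^3 = -1.
v=29: a=29^-2·(≡9), b=29^-2·(≡14) mod 29; (9|29)=+1, (14|29)=-1; (−1)^{-2·-2·14}·(+1)^-2·(-1)^-2 = +1.
v=∞: -5 < 0 and -4862 < 0  ⇒  (a,b)_∞ = -1.
v=2: v_2(a)=4, v_2(b)=7; units ≡ 3, 1 (mod 8); ε·ε+αω+βω = 1·0+4·0+7·1 ≡ 1  ⇒  (a,b)_2 = -1.
|Ram(-5, -4862)| = 6, even; anisotropic at {2, 5, 11, 13, 17, ∞}.

[2, 5, 11, 13, 17, inf]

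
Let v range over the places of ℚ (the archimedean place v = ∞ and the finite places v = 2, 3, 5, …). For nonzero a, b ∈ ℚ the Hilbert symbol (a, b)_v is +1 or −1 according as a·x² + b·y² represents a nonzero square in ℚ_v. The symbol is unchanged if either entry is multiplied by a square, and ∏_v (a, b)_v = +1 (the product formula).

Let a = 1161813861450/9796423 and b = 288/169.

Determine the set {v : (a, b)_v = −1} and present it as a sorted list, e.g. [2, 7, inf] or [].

[2, 11]

(a, b) ≡ (2468774, 2) mod (ℚ^×)²; places V = {2, 3, 5, 7, 11, 13, 17, 23, 41, ∞}.
(a,b)_23: α=1, u≡11; β=0, v≡13 (mod 23); (11|23)=-1, (13|23)=+1; sign (−1)^0·-1^0·+1^1 = +1.
(a,b)_7: α=-3, u≡4; β=0, v≡1 (mod 7); (4|7)=+1, (1|7)=+1; sign (−1)^0·+1^0·+1^-3 = +1.
(a,b)_41: α=1, u≡30; β=0, v≡33 (mod 41); (30|41)=-1, (33|41)=+1; sign (−1)^0·-1^0·+1^1 = +1.
(a,b)_5: α=2, u≡1; β=0, v≡2 (mod 5); (1|5)=+1, (2|5)=-1; sign (−1)^0·+1^0·-1^2 = +1.
(a,b)_13: α=-4, u≡12; β=-2, v≡2 (mod 13); (12|13)=+1, (2|13)=-1; sign (−1)^0·+1^-2·-1^-4 = +1.
(a,b)_2: α=1, β=5; u≡3, v≡1 (mod 8); ε(u)ε(v)=1·0, αω(v)=1·0, βω(u)=5·1; sum ≡ 1  ⇒  -1.
(a,b)_17: α=1, u≡15; β=0, v≡1 (mod 17); (15|17)=+1, (1|17)=+1; sign (−1)^0·+1^0·+1^1 = +1.
(a,b)_3: α=2, u≡2; β=2, v≡2 (mod 3); (2|3)=-1, (2|3)=-1; sign (−1)^0·-1^2·-1^2 = +1.
(a,b)_11: α=5, u≡4; β=0, v≡6 (mod 11); (4|11)=+1, (6|11)=-1; sign (−1)^0·+1^0·-1^5 = -1.
(a,b)_∞: sgn(2468774)=+, sgn(2)=+, so +1.
(2468774, 2 / ℚ) ramifies at {2, 11}: a division algebra.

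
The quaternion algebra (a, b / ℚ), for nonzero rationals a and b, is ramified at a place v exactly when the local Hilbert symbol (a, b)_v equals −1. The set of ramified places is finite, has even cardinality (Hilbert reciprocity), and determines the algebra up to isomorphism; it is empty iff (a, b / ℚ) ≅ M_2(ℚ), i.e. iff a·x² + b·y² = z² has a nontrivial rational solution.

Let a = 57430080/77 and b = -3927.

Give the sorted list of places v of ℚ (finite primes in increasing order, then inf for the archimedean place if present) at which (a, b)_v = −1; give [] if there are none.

Mod squares: a ≡ 26565, b ≡ -3927. Check v ∈ {∞, 2, 3, 5, 7, 11, 17, 23}.
v=2: v_2(a)=6, v_2(b)=0; units ≡ 5, 1 (mod 8); ε·ε+αω+βω = 0·0+6·0+0·1 ≡ 0  ⇒  (a,b)_2 = +1.
v=7: a=7^-1·(≡2), b=7^1·(≡6) mod 7; (2|7)=+1, (6|7)=-1; (−1)^{-1·1·3}·(+1)^1·(-1)^-1 = +1.
v=11: a=11^-1·(≡10), b=11^1·(≡6) mod 11; (10|11)=-1, (6|11)=-1; (−1)^{-1·1·5}·(-1)^1·(-1)^-1 = -1.
v=5: a=5^1·(≡3), b=5^0·(≡3) mod 5; (3|5)=-1, (3|5)=-1; (−1)^{1·0·2}·(-1)^0·(-1)^1 = -1.
v=17: a=17^2·(≡14), b=17^1·(≡7) mod 17; (14|17)=-1, (7|17)=-1; (−1)^{2·1·8}·(-1)^1·(-1)^2 = -1.
v=23: a=23^1·(≡10), b=23^0·(≡6) mod 23; (10|23)=-1, (6|23)=+1; (−1)^{1·0·11}·(-1)^0·(+1)^1 = +1.
v=3: a=3^3·(≡2), b=3^1·(≡2) mod 3; (2|3)=-1, (2|3)=-1; (−1)^{3·1·1}·(-1)^1·(-1)^3 = -1.
v=∞: 26565 > 0 and -3927 < 0  ⇒  (a,b)_∞ = +1.
|Ram(26565, -3927)| = 4, even; anisotropic at {3, 5, 11, 17}.

[3, 5, 11, 17]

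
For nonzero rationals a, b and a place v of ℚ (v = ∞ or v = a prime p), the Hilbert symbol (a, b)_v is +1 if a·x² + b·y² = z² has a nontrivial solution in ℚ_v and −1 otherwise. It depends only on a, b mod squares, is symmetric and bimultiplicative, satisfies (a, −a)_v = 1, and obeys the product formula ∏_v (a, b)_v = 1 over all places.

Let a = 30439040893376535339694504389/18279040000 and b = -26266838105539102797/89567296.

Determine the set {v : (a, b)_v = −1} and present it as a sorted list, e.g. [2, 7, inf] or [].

(a, b) ≡ (176341, -437) mod (ℚ^×)²; places V = {2, 3, 5, 7, 11, 13, 17, 19, 23, 31, 41, 43, ∞}.
(a,b)_2: α=-10, β=-6; u≡5, v≡3 (mod 8); ε(u)ε(v)=0·1, αω(v)=-10·1, βω(u)=-6·1; sum ≡ 0  ⇒  +1.
(a,b)_3: α=10, u≡1; β=4, v≡1 (mod 3); (1|3)=+1, (1|3)=+1; sign (−1)^0·+1^4·+1^10 = +1.
(a,b)_23: α=1, u≡9; β=1, v≡13 (mod 23); (9|23)=+1, (13|23)=+1; sign (−1)^1·+1^1·+1^1 = -1.
(a,b)_13: α=-4, u≡1; β=-4, v≡5 (mod 13); (1|13)=+1, (5|13)=-1; sign (−1)^0·+1^-4·-1^-4 = +1.
(a,b)_19: α=6, u≡10; β=3, v≡3 (mod 19); (10|19)=-1, (3|19)=-1; sign (−1)^0·-1^3·-1^6 = -1.
(a,b)_41: α=1, u≡16; β=2, v≡19 (mod 41); (16|41)=+1, (19|41)=-1; sign (−1)^0·+1^2·-1^1 = -1.
(a,b)_∞: sgn(176341)=+, sgn(-437)=−, so +1.
(a,b)_11: α=3, u≡1; β=4, v≡5 (mod 11); (1|11)=+1, (5|11)=+1; sign (−1)^0·+1^4·+1^3 = +1.
(a,b)_43: α=2, u≡38; β=0, v≡40 (mod 43); (38|43)=+1, (40|43)=+1; sign (−1)^0·+1^0·+1^2 = +1.
(a,b)_5: α=-4, u≡1; β=0, v≡3 (mod 5); (1|5)=+1, (3|5)=-1; sign (−1)^0·+1^0·-1^-4 = +1.
(a,b)_31: α=2, u≡12; β=0, v≡14 (mod 31); (12|31)=-1, (14|31)=+1; sign (−1)^0·-1^0·+1^2 = +1.
(a,b)_17: α=3, u≡10; β=4, v≡12 (mod 17); (10|17)=-1, (12|17)=-1; sign (−1)^0·-1^4·-1^3 = -1.
(a,b)_7: α=0, u≡4; β=-2, v≡2 (mod 7); (4|7)=+1, (2|7)=+1; sign (−1)^0·+1^-2·+1^0 = +1.
|Ram(176341, -437)| = 4, even; anisotropic at {17, 19, 23, 41}.

[17, 19, 23, 41]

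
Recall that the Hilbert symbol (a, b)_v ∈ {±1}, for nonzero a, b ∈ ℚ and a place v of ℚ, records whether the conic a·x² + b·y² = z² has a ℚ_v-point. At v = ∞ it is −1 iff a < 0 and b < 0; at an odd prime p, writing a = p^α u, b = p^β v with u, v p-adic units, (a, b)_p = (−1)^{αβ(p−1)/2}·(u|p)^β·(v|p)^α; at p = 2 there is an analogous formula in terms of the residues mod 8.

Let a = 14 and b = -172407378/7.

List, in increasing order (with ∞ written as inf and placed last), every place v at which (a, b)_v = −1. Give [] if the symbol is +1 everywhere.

Mod squares: a ≡ 14, b ≡ -7141134. Check v ∈ {∞, 2, 3, 7, 11, 13, 29, 41}.
v=29: a=29^0·(≡14), b=29^1·(≡9) mod 29; (14|29)=-1, (9|29)=+1; (−1)^{0·1·14}·(-1)^1·(+1)^0 = -1.
v=3: a=3^0·(≡2), b=3^1·(≡2) mod 3; (2|3)=-1, (2|3)=-1; (−1)^{0·1·1}·(-1)^1·(-1)^0 = -1.
v=13: a=13^0·(≡1), b=13^3·(≡1) mod 13; (1|13)=+1, (1|13)=+1; (−1)^{0·3·6}·(+1)^3·(+1)^0 = +1.
v=∞: 14 > 0 and -7141134 < 0  ⇒  (a,b)_∞ = +1.
v=41: a=41^0·(≡14), b=41^1·(≡27) mod 41; (14|41)=-1, (27|41)=-1; (−1)^{0·1·20}·(-1)^1·(-1)^0 = -1.
v=2: v_2(a)=1, v_2(b)=1; units ≡ 7, 1 (mod 8); ε·ε+αω+βω = 1·0+1·0+1·0 ≡ 0  ⇒  (a,b)_2 = +1.
v=7: a=7^1·(≡2), b=7^-1·(≡4) mod 7; (2|7)=+1, (4|7)=+1; (−1)^{1·-1·3}·(+1)^-1·(+1)^1 = -1.
v=11: a=11^0·(≡3), b=11^1·(≡1) mod 11; (3|11)=+1, (1|11)=+1; (−1)^{0·1·5}·(+1)^1·(+1)^0 = +1.
(14, -7141134 / ℚ) ramifies at {3, 7, 29, 41}: a division algebra.

[3, 7, 29, 41]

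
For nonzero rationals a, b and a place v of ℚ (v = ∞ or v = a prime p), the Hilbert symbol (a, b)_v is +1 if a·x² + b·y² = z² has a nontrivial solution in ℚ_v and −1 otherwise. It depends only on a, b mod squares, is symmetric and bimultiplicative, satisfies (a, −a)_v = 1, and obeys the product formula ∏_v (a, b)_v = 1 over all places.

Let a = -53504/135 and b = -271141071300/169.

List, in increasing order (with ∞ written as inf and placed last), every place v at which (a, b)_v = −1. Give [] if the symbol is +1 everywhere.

[3, 5, 19, inf]

(a, b) ≡ (-3135, -57) mod (ℚ^×)²; places V = {2, 3, 5, 11, 13, 19, ∞}.
(a,b)_11: α=1, u≡3; β=4, v≡9 (mod 11); (3|11)=+1, (9|11)=+1; sign (−1)^0·+1^4·+1^1 = +1.
(a,b)_5: α=-1, u≡3; β=2, v≡2 (mod 5); (3|5)=-1, (2|5)=-1; sign (−1)^0·-1^2·-1^-1 = -1.
(a,b)_19: α=1, u≡17; β=3, v≡11 (mod 19); (17|19)=+1, (11|19)=+1; sign (−1)^1·+1^3·+1^1 = -1.
(a,b)_3: α=-3, u≡2; β=3, v≡2 (mod 3); (2|3)=-1, (2|3)=-1; sign (−1)^1·-1^3·-1^-3 = -1.
(a,b)_2: α=8, β=2; u≡1, v≡7 (mod 8); ε(u)ε(v)=0·1, αω(v)=8·0, βω(u)=2·0; sum ≡ 0  ⇒  +1.
(a,b)_∞: sgn(-3135)=−, sgn(-57)=−, so -1.
(a,b)_13: α=0, u≡6; β=-2, v≡5 (mod 13); (6|13)=-1, (5|13)=-1; sign (−1)^0·-1^-2·-1^0 = +1.
(-3135, -57 / ℚ) ramifies at {3, 5, 19, ∞}: a division algebra.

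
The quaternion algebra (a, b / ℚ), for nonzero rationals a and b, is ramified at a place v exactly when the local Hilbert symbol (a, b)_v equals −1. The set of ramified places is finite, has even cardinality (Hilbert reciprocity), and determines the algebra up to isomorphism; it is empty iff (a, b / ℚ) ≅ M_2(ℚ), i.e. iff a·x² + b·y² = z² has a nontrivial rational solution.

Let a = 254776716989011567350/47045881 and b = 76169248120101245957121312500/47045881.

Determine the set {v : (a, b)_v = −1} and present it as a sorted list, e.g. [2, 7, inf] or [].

[2, 11, 17, 37]

Mod squares: a ≡ 23606, b ≡ 629. Check v ∈ {∞, 2, 3, 5, 7, 11, 13, 17, 19, 29, 37}.
v=19: a=19^-6·(≡14), b=19^-6·(≡12) mod 19; (14|19)=-1, (12|19)=-1; (−1)^{-6·-6·9}·(-1)^-6·(-1)^-6 = +1.
v=13: a=13^2·(≡7), b=13^0·(≡6) mod 13; (7|13)=-1, (6|13)=-1; (−1)^{2·0·6}·(-1)^0·(-1)^2 = +1.
v=17: a=17^2·(≡11), b=17^3·(≡7) mod 17; (11|17)=-1, (7|17)=-1; (−1)^{2·3·8}·(-1)^3·(-1)^2 = -1.
v=2: v_2(a)=1, v_2(b)=2; units ≡ 3, 5 (mod 8); ε·ε+αω+βω = 1·0+1·1+2·1 ≡ 1  ⇒  (a,b)_2 = -1.
v=7: a=7^2·(≡1), b=7^4·(≡5) mod 7; (1|7)=+1, (5|7)=-1; (−1)^{2·4·3}·(+1)^4·(-1)^2 = +1.
v=∞: 23606 > 0 and 629 > 0  ⇒  (a,b)_∞ = +1.
v=5: a=5^2·(≡4), b=5^6·(≡4) mod 5; (4|5)=+1, (4|5)=+1; (−1)^{2·6·2}·(+1)^6·(+1)^2 = +1.
v=29: a=29^1·(≡14), b=29^2·(≡23) mod 29; (14|29)=-1, (23|29)=+1; (−1)^{1·2·14}·(-1)^2·(+1)^1 = +1.
v=11: a=11^5·(≡5), b=11^6·(≡7) mod 11; (5|11)=+1, (7|11)=-1; (−1)^{5·6·5}·(+1)^6·(-1)^5 = -1.
v=37: a=37^3·(≡9), b=37^5·(≡15) mod 37; (9|37)=+1, (15|37)=-1; (−1)^{3·5·18}·(+1)^5·(-1)^3 = -1.
v=3: a=3^2·(≡2), b=3^0·(≡2) mod 3; (2|3)=-1, (2|3)=-1; (−1)^{2·0·1}·(-1)^0·(-1)^2 = +1.
|Ram(23606, 629)| = 4, even; anisotropic at {2, 11, 17, 37}.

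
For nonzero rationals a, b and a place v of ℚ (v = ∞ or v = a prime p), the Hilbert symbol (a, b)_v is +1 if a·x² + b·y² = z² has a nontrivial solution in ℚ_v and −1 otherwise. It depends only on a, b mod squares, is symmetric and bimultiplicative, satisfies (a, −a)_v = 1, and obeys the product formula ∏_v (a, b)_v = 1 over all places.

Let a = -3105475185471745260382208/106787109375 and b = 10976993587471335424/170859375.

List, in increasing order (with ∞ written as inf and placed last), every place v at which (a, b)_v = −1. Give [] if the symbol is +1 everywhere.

(a, b) ≡ (-181830, 96135) mod (ℚ^×)²; places V = {2, 3, 5, 7, 11, 13, 17, 19, 29, ∞}.
(a,b)_2: α=11, β=14; u≡5, v≡7 (mod 8); ε(u)ε(v)=0·1, αω(v)=11·0, βω(u)=14·1; sum ≡ 0  ⇒  +1.
(a,b)_7: α=4, u≡1; β=2, v≡4 (mod 7); (1|7)=+1, (4|7)=+1; sign (−1)^0·+1^2·+1^4 = +1.
(a,b)_19: α=3, u≡5; β=2, v≡10 (mod 19); (5|19)=+1, (10|19)=-1; sign (−1)^0·+1^2·-1^3 = -1.
(a,b)_11: α=3, u≡1; β=2, v≡7 (mod 11); (1|11)=+1, (7|11)=-1; sign (−1)^0·+1^2·-1^3 = -1.
(a,b)_17: α=4, u≡4; β=3, v≡10 (mod 17); (4|17)=+1, (10|17)=-1; sign (−1)^0·+1^3·-1^4 = +1.
(a,b)_5: α=-11, u≡1; β=-7, v≡2 (mod 5); (1|5)=+1, (2|5)=-1; sign (−1)^0·+1^-7·-1^-11 = -1.
(a,b)_29: α=1, u≡22; β=1, v≡6 (mod 29); (22|29)=+1, (6|29)=+1; sign (−1)^0·+1^1·+1^1 = +1.
(a,b)_∞: sgn(-181830)=−, sgn(96135)=+, so +1.
(a,b)_13: α=4, u≡12; β=3, v≡8 (mod 13); (12|13)=+1, (8|13)=-1; sign (−1)^0·+1^3·-1^4 = +1.
(a,b)_3: α=-7, u≡2; β=-7, v≡2 (mod 3); (2|3)=-1, (2|3)=-1; sign (−1)^1·-1^-7·-1^-7 = -1.
|Ram(-181830, 96135)| = 4, even; anisotropic at {3, 5, 11, 19}.

[3, 5, 11, 19]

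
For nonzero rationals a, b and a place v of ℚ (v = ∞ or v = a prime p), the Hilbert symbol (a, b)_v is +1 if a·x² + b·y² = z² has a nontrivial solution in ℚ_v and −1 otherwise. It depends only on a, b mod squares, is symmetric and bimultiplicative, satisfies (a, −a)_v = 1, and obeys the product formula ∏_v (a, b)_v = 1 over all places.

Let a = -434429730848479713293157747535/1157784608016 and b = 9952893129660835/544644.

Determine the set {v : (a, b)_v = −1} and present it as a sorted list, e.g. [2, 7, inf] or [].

[19, 43, 47, 53]

Mod squares: a ≡ -421615, b ≡ 6400537315. Check v ∈ {∞, 2, 3, 5, 17, 19, 29, 37, 41, 43, 47, 53}.
v=5: a=5^1·(≡3), b=5^1·(≡3) mod 5; (3|5)=-1, (3|5)=-1; (−1)^{1·1·2}·(-1)^1·(-1)^1 = +1.
v=19: a=19^2·(≡13), b=19^1·(≡4) mod 19; (13|19)=-1, (4|19)=+1; (−1)^{2·1·9}·(-1)^1·(+1)^2 = -1.
v=3: a=3^-16·(≡2), b=3^-4·(≡1) mod 3; (2|3)=-1, (1|3)=+1; (−1)^{-16·-4·1}·(-1)^-4·(+1)^-16 = +1.
v=41: a=41^-2·(≡24), b=41^-2·(≡16) mod 41; (24|41)=-1, (16|41)=+1; (−1)^{-2·-2·20}·(-1)^-2·(+1)^-2 = +1.
v=∞: -421615 < 0 and 6400537315 > 0  ⇒  (a,b)_∞ = +1.
v=17: a=17^2·(≡13), b=17^1·(≡1) mod 17; (13|17)=+1, (1|17)=+1; (−1)^{2·1·8}·(+1)^1·(+1)^2 = +1.
v=37: a=37^1·(≡3), b=37^1·(≡28) mod 37; (3|37)=+1, (28|37)=+1; (−1)^{1·1·18}·(+1)^1·(+1)^1 = +1.
v=43: a=43^7·(≡19), b=43^3·(≡8) mod 43; (19|43)=-1, (8|43)=-1; (−1)^{7·3·21}·(-1)^3·(-1)^7 = -1.
v=2: v_2(a)=-4, v_2(b)=-2; units ≡ 1, 3 (mod 8); ε·ε+αω+βω = 0·1+-4·1+-2·0 ≡ 0  ⇒  (a,b)_2 = +1.
v=29: a=29^4·(≡9), b=29^2·(≡17) mod 29; (9|29)=+1, (17|29)=-1; (−1)^{4·2·14}·(+1)^2·(-1)^4 = +1.
v=47: a=47^2·(≡29), b=47^1·(≡43) mod 47; (29|47)=-1, (43|47)=-1; (−1)^{2·1·23}·(-1)^1·(-1)^2 = -1.
v=53: a=53^1·(≡20), b=53^1·(≡17) mod 53; (20|53)=-1, (17|53)=+1; (−1)^{1·1·26}·(-1)^1·(+1)^1 = -1.
|Ram(-421615, 6400537315)| = 4, even; anisotropic at {19, 43, 47, 53}.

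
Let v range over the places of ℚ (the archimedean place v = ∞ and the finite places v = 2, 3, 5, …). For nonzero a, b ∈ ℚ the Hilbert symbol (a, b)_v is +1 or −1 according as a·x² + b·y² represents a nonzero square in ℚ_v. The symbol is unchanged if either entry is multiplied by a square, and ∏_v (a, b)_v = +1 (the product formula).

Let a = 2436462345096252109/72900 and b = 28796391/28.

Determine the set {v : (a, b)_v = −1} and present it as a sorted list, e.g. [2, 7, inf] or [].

[13, 31, 37, 41]

Mod squares: a ≡ 8029, b ≡ 2488577. Check v ∈ {∞, 2, 3, 5, 7, 13, 23, 29, 31, 37, 41}.
v=3: a=3^-6·(≡1), b=3^4·(≡2) mod 3; (1|3)=+1, (2|3)=-1; (−1)^{-6·4·1}·(+1)^4·(-1)^-6 = +1.
v=29: a=29^2·(≡5), b=29^1·(≡10) mod 29; (5|29)=+1, (10|29)=-1; (−1)^{2·1·14}·(+1)^1·(-1)^2 = +1.
v=41: a=41^2·(≡26), b=41^1·(≡11) mod 41; (26|41)=-1, (11|41)=-1; (−1)^{2·1·20}·(-1)^1·(-1)^2 = -1.
v=37: a=37^1·(≡6), b=37^0·(≡13) mod 37; (6|37)=-1, (13|37)=-1; (−1)^{1·0·18}·(-1)^0·(-1)^1 = -1.
v=31: a=31^1·(≡24), b=31^0·(≡12) mod 31; (24|31)=-1, (12|31)=-1; (−1)^{1·0·15}·(-1)^0·(-1)^1 = -1.
v=7: a=7^5·(≡5), b=7^-1·(≡2) mod 7; (5|7)=-1, (2|7)=+1; (−1)^{5·-1·3}·(-1)^-1·(+1)^5 = +1.
v=13: a=13^2·(≡5), b=13^1·(≡12) mod 13; (5|13)=-1, (12|13)=+1; (−1)^{2·1·6}·(-1)^1·(+1)^2 = -1.
v=∞: 8029 > 0 and 2488577 > 0  ⇒  (a,b)_∞ = +1.
v=23: a=23^2·(≡12), b=23^1·(≡7) mod 23; (12|23)=+1, (7|23)=-1; (−1)^{2·1·11}·(+1)^1·(-1)^2 = +1.
v=5: a=5^-2·(≡4), b=5^0·(≡2) mod 5; (4|5)=+1, (2|5)=-1; (−1)^{-2·0·2}·(+1)^0·(-1)^-2 = +1.
v=2: v_2(a)=-2, v_2(b)=-2; units ≡ 5, 1 (mod 8); ε·ε+αω+βω = 0·0+-2·0+-2·1 ≡ 0  ⇒  (a,b)_2 = +1.
|Ram(8029, 2488577)| = 4, even; anisotropic at {13, 31, 37, 41}.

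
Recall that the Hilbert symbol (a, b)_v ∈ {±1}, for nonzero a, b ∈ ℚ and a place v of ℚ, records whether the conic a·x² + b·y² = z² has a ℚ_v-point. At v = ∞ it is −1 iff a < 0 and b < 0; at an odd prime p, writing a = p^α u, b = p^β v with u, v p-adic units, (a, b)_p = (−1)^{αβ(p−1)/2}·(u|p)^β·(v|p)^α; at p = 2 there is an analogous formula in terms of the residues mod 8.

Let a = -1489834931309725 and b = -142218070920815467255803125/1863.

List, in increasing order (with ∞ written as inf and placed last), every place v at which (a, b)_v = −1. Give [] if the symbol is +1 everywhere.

Mod squares: a ≡ -164749, b ≡ -256795. Check v ∈ {∞, 2, 3, 5, 7, 11, 13, 19, 23, 29, 31}.
v=23: a=23^1·(≡12), b=23^-1·(≡6) mod 23; (12|23)=+1, (6|23)=+1; (−1)^{1·-1·11}·(+1)^-1·(+1)^1 = -1.
v=29: a=29^1·(≡19), b=29^1·(≡15) mod 29; (19|29)=-1, (15|29)=-1; (−1)^{1·1·14}·(-1)^1·(-1)^1 = +1.
v=3: a=3^0·(≡2), b=3^-4·(≡2) mod 3; (2|3)=-1, (2|3)=-1; (−1)^{0·-4·1}·(-1)^-4·(-1)^0 = +1.
v=2: v_2(a)=0, v_2(b)=0; units ≡ 3, 5 (mod 8); ε·ε+αω+βω = 1·0+0·1+0·1 ≡ 0  ⇒  (a,b)_2 = +1.
v=11: a=11^2·(≡9), b=11^3·(≡2) mod 11; (9|11)=+1, (2|11)=-1; (−1)^{2·3·5}·(+1)^3·(-1)^2 = +1.
v=5: a=5^2·(≡1), b=5^5·(≡1) mod 5; (1|5)=+1, (1|5)=+1; (−1)^{2·5·2}·(+1)^5·(+1)^2 = +1.
v=7: a=7^2·(≡5), b=7^3·(≡4) mod 7; (5|7)=-1, (4|7)=+1; (−1)^{2·3·3}·(-1)^3·(+1)^2 = -1.
v=∞: -164749 < 0 and -256795 < 0  ⇒  (a,b)_∞ = -1.
v=31: a=31^0·(≡7), b=31^4·(≡16) mod 31; (7|31)=+1, (16|31)=+1; (−1)^{0·4·15}·(+1)^4·(+1)^0 = +1.
v=13: a=13^3·(≡6), b=13^4·(≡11) mod 13; (6|13)=-1, (11|13)=-1; (−1)^{3·4·6}·(-1)^4·(-1)^3 = -1.
v=19: a=19^3·(≡8), b=19^4·(≡7) mod 19; (8|19)=-1, (7|19)=+1; (−1)^{3·4·9}·(-1)^4·(+1)^3 = +1.
Ram(-164749, -256795) = {7, 13, 23, ∞}; no ℚ_7-point on the conic.

[7, 13, 23, inf]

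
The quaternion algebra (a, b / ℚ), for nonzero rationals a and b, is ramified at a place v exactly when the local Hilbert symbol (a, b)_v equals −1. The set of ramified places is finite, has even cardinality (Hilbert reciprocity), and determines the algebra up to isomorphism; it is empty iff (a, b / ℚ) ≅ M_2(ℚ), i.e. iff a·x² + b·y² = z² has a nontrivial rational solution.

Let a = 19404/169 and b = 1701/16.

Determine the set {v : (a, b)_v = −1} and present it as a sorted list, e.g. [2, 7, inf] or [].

[3, 11]

Mod squares: a ≡ 11, b ≡ 21. Check v ∈ {∞, 2, 3, 7, 11, 13}.
v=∞: 11 > 0 and 21 > 0  ⇒  (a,b)_∞ = +1.
v=3: a=3^2·(≡2), b=3^5·(≡1) mod 3; (2|3)=-1, (1|3)=+1; (−1)^{2·5·1}·(-1)^5·(+1)^2 = -1.
v=13: a=13^-2·(≡8), b=13^0·(≡8) mod 13; (8|13)=-1, (8|13)=-1; (−1)^{-2·0·6}·(-1)^0·(-1)^-2 = +1.
v=2: v_2(a)=2, v_2(b)=-4; units ≡ 3, 5 (mod 8); ε·ε+αω+βω = 1·0+2·1+-4·1 ≡ 0  ⇒  (a,b)_2 = +1.
v=7: a=7^2·(≡4), b=7^1·(≡6) mod 7; (4|7)=+1, (6|7)=-1; (−1)^{2·1·3}·(+1)^1·(-1)^2 = +1.
v=11: a=11^1·(≡1), b=11^0·(≡8) mod 11; (1|11)=+1, (8|11)=-1; (−1)^{1·0·5}·(+1)^0·(-1)^1 = -1.
|Ram(11, 21)| = 2, even; anisotropic at {3, 11}.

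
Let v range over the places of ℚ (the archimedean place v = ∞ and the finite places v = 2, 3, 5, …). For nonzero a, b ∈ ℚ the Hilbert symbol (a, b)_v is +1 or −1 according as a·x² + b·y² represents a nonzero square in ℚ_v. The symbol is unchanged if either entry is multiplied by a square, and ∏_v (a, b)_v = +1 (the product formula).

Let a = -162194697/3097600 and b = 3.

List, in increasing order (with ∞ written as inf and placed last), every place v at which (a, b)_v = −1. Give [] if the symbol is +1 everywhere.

[2, 3, 7, 19]

(a, b) ≡ (-18753, 3) mod (ℚ^×)²; places V = {2, 3, 5, 7, 11, 19, 31, 47, ∞}.
(a,b)_7: α=1, u≡4; β=0, v≡3 (mod 7); (4|7)=+1, (3|7)=-1; sign (−1)^0·+1^0·-1^1 = -1.
(a,b)_2: α=-10, β=0; u≡7, v≡3 (mod 8); ε(u)ε(v)=1·1, αω(v)=-10·1, βω(u)=0·0; sum ≡ 1  ⇒  -1.
(a,b)_19: α=1, u≡9; β=0, v≡3 (mod 19); (9|19)=+1, (3|19)=-1; sign (−1)^0·+1^0·-1^1 = -1.
(a,b)_31: α=2, u≡1; β=0, v≡3 (mod 31); (1|31)=+1, (3|31)=-1; sign (−1)^0·+1^0·-1^2 = +1.
(a,b)_5: α=-2, u≡2; β=0, v≡3 (mod 5); (2|5)=-1, (3|5)=-1; sign (−1)^0·-1^0·-1^-2 = +1.
(a,b)_3: α=3, u≡1; β=1, v≡1 (mod 3); (1|3)=+1, (1|3)=+1; sign (−1)^1·+1^1·+1^3 = -1.
(a,b)_47: α=1, u≡17; β=0, v≡3 (mod 47); (17|47)=+1, (3|47)=+1; sign (−1)^0·+1^0·+1^1 = +1.
(a,b)_11: α=-2, u≡2; β=0, v≡3 (mod 11); (2|11)=-1, (3|11)=+1; sign (−1)^0·-1^0·+1^-2 = +1.
(a,b)_∞: sgn(-18753)=−, sgn(3)=+, so +1.
Ram(-18753, 3) = {2, 3, 7, 19}; no ℚ_2-point on the conic.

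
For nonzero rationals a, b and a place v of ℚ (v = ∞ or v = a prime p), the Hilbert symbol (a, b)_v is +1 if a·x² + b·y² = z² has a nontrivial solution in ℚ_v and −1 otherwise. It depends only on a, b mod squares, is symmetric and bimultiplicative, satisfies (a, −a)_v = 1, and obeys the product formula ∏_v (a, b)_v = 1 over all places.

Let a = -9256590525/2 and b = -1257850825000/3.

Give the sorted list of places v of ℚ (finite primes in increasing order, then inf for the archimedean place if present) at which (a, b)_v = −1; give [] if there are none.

[2, 5, 7, 11, 19, inf]

(a, b) ≡ (-42, -106590) mod (ℚ^×)²; places V = {2, 3, 5, 7, 11, 13, 17, 19, ∞}.
(a,b)_13: α=2, u≡3; β=0, v≡12 (mod 13); (3|13)=+1, (12|13)=+1; sign (−1)^0·+1^0·+1^2 = +1.
(a,b)_5: α=2, u≡2; β=5, v≡2 (mod 5); (2|5)=-1, (2|5)=-1; sign (−1)^0·-1^5·-1^2 = -1.
(a,b)_2: α=-1, β=3; u≡3, v≡1 (mod 8); ε(u)ε(v)=1·0, αω(v)=-1·0, βω(u)=3·1; sum ≡ 1  ⇒  -1.
(a,b)_17: α=2, u≡13; β=3, v≡5 (mod 17); (13|17)=+1, (5|17)=-1; sign (−1)^0·+1^3·-1^2 = +1.
(a,b)_3: α=1, u≡1; β=-1, v≡2 (mod 3); (1|3)=+1, (2|3)=-1; sign (−1)^1·+1^-1·-1^1 = +1.
(a,b)_∞: sgn(-42)=−, sgn(-106590)=−, so -1.
(a,b)_7: α=1, u≡1; β=2, v≡6 (mod 7); (1|7)=+1, (6|7)=-1; sign (−1)^0·+1^2·-1^1 = -1.
(a,b)_19: α=2, u≡10; β=1, v≡14 (mod 19); (10|19)=-1, (14|19)=-1; sign (−1)^0·-1^1·-1^2 = -1.
(a,b)_11: α=0, u≡8; β=1, v≡5 (mod 11); (8|11)=-1, (5|11)=+1; sign (−1)^0·-1^1·+1^0 = -1.
Ram(-42, -106590) = {2, 5, 7, 11, 19, ∞}; no ℚ_2-point on the conic.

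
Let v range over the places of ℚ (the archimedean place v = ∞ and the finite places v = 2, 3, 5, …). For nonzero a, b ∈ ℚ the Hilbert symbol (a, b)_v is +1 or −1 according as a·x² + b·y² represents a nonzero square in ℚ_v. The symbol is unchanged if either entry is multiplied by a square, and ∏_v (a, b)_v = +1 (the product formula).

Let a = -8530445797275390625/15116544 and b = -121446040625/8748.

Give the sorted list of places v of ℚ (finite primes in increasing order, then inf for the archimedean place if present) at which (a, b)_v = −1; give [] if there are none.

Mod squares: a ≡ -1729, b ≡ -195. Check v ∈ {∞, 2, 3, 5, 7, 13, 19}.
v=5: a=5^10·(≡1), b=5^5·(≡4) mod 5; (1|5)=+1, (4|5)=+1; (−1)^{10·5·2}·(+1)^5·(+1)^10 = +1.
v=13: a=13^5·(≡1), b=13^3·(≡6) mod 13; (1|13)=+1, (6|13)=-1; (−1)^{5·3·6}·(+1)^3·(-1)^5 = -1.
v=2: v_2(a)=-8, v_2(b)=-2; units ≡ 7, 5 (mod 8); ε·ε+αω+βω = 1·0+-8·1+-2·0 ≡ 0  ⇒  (a,b)_2 = +1.
v=∞: -1729 < 0 and -195 < 0  ⇒  (a,b)_∞ = -1.
v=3: a=3^-10·(≡2), b=3^-7·(≡1) mod 3; (2|3)=-1, (1|3)=+1; (−1)^{-10·-7·1}·(-1)^-7·(+1)^-10 = -1.
v=7: a=7^3·(≡6), b=7^2·(≡1) mod 7; (6|7)=-1, (1|7)=+1; (−1)^{3·2·3}·(-1)^2·(+1)^3 = +1.
v=19: a=19^3·(≡4), b=19^2·(≡13) mod 19; (4|19)=+1, (13|19)=-1; (−1)^{3·2·9}·(+1)^2·(-1)^3 = -1.
Ram(-1729, -195) = {3, 13, 19, ∞}; no ℚ_3-point on the conic.

[3, 13, 19, inf]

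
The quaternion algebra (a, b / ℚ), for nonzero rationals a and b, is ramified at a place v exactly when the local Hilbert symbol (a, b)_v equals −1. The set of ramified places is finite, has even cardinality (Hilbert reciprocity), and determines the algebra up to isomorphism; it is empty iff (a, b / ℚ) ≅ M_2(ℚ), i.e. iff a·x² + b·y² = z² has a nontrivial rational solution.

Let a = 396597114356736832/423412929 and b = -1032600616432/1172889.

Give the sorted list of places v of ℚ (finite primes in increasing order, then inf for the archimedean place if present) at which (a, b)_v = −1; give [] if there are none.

[]

Mod squares: a ≡ 13717, b ≡ -7. Check v ∈ {∞, 2, 3, 7, 11, 19, 29, 43}.
v=19: a=19^-6·(≡3), b=19^-4·(≡13) mod 19; (3|19)=-1, (13|19)=-1; (−1)^{-6·-4·9}·(-1)^-4·(-1)^-6 = +1.
v=29: a=29^3·(≡23), b=29^2·(≡1) mod 29; (23|29)=+1, (1|29)=+1; (−1)^{3·2·14}·(+1)^2·(+1)^3 = +1.
v=7: a=7^4·(≡4), b=7^3·(≡6) mod 7; (4|7)=+1, (6|7)=-1; (−1)^{4·3·3}·(+1)^3·(-1)^4 = +1.
v=3: a=3^-2·(≡1), b=3^-2·(≡2) mod 3; (1|3)=+1, (2|3)=-1; (−1)^{-2·-2·1}·(+1)^-2·(-1)^-2 = +1.
v=43: a=43^3·(≡42), b=43^2·(≡38) mod 43; (42|43)=-1, (38|43)=+1; (−1)^{3·2·21}·(-1)^2·(+1)^3 = +1.
v=2: v_2(a)=6, v_2(b)=4; units ≡ 5, 1 (mod 8); ε·ε+αω+βω = 0·0+6·0+4·1 ≡ 0  ⇒  (a,b)_2 = +1.
v=11: a=11^3·(≡9), b=11^2·(≡9) mod 11; (9|11)=+1, (9|11)=+1; (−1)^{3·2·5}·(+1)^2·(+1)^3 = +1.
v=∞: 13717 > 0 and -7 < 0  ⇒  (a,b)_∞ = +1.
Every local symbol is +1, so the conic 13717·x² + -7·y² = z² has ℚ_v-points for all v and hence a ℚ-point; (a, b / ℚ) ≅ M_2(ℚ).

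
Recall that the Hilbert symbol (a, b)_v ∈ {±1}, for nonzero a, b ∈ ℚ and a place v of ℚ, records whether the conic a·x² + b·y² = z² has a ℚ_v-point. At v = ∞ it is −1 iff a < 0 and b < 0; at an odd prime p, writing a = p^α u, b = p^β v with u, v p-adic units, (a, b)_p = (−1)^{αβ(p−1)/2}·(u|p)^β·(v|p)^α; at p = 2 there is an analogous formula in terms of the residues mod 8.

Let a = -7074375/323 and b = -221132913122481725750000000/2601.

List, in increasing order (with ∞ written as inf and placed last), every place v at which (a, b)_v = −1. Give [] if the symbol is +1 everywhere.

Mod squares: a ≡ -74613, b ≡ -14630. Check v ∈ {∞, 2, 3, 5, 7, 11, 17, 19}.
v=11: a=11^1·(≡3), b=11^3·(≡5) mod 11; (3|11)=+1, (5|11)=+1; (−1)^{1·3·5}·(+1)^3·(+1)^1 = -1.
v=19: a=19^-1·(≡5), b=19^3·(≡11) mod 19; (5|19)=+1, (11|19)=+1; (−1)^{-1·3·9}·(+1)^3·(+1)^-1 = -1.
v=∞: -74613 < 0 and -14630 < 0  ⇒  (a,b)_∞ = -1.
v=2: v_2(a)=0, v_2(b)=7; units ≡ 3, 5 (mod 8); ε·ε+αω+βω = 1·0+0·1+7·1 ≡ 1  ⇒  (a,b)_2 = -1.
v=7: a=7^3·(≡4), b=7^13·(≡3) mod 7; (4|7)=+1, (3|7)=-1; (−1)^{3·13·3}·(+1)^13·(-1)^3 = +1.
v=17: a=17^-1·(≡11), b=17^-2·(≡10) mod 17; (11|17)=-1, (10|17)=-1; (−1)^{-1·-2·8}·(-1)^-2·(-1)^-1 = -1.
v=3: a=3^1·(≡2), b=3^-2·(≡1) mod 3; (2|3)=-1, (1|3)=+1; (−1)^{1·-2·1}·(-1)^-2·(+1)^1 = +1.
v=5: a=5^4·(≡2), b=5^9·(≡1) mod 5; (2|5)=-1, (1|5)=+1; (−1)^{4·9·2}·(-1)^9·(+1)^4 = -1.
|Ram(-74613, -14630)| = 6, even; anisotropic at {2, 5, 11, 17, 19, ∞}.

[2, 5, 11, 17, 19, inf]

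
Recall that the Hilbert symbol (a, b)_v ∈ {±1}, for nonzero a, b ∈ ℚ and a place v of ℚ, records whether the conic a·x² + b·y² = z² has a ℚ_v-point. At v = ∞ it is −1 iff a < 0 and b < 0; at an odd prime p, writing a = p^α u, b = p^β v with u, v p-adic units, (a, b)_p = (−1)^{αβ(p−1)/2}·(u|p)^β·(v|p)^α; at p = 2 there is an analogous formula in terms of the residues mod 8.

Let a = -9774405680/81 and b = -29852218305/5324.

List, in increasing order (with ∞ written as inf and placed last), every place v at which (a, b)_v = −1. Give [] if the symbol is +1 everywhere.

Mod squares: a ≡ -1955, b ≡ -54395. Check v ∈ {∞, 2, 3, 5, 7, 11, 13, 17, 23, 43}.
v=43: a=43^2·(≡23), b=43^1·(≡23) mod 43; (23|43)=+1, (23|43)=+1; (−1)^{2·1·21}·(+1)^1·(+1)^2 = +1.
v=11: a=11^0·(≡4), b=11^-3·(≡9) mod 11; (4|11)=+1, (9|11)=+1; (−1)^{0·-3·5}·(+1)^-3·(+1)^0 = +1.
v=5: a=5^1·(≡4), b=5^1·(≡1) mod 5; (4|5)=+1, (1|5)=+1; (−1)^{1·1·2}·(+1)^1·(+1)^1 = +1.
v=∞: -1955 < 0 and -54395 < 0  ⇒  (a,b)_∞ = -1.
v=2: v_2(a)=4, v_2(b)=-2; units ≡ 5, 5 (mod 8); ε·ε+αω+βω = 0·0+4·1+-2·1 ≡ 0  ⇒  (a,b)_2 = +1.
v=23: a=23^1·(≡5), b=23^1·(≡3) mod 23; (5|23)=-1, (3|23)=+1; (−1)^{1·1·11}·(-1)^1·(+1)^1 = +1.
v=17: a=17^1·(≡4), b=17^0·(≡3) mod 17; (4|17)=+1, (3|17)=-1; (−1)^{1·0·8}·(+1)^0·(-1)^1 = -1.
v=7: a=7^0·(≡6), b=7^2·(≡1) mod 7; (6|7)=-1, (1|7)=+1; (−1)^{0·2·3}·(-1)^2·(+1)^0 = +1.
v=13: a=13^2·(≡11), b=13^2·(≡4) mod 13; (11|13)=-1, (4|13)=+1; (−1)^{2·2·6}·(-1)^2·(+1)^2 = +1.
v=3: a=3^-4·(≡1), b=3^6·(≡1) mod 3; (1|3)=+1, (1|3)=+1; (−1)^{-4·6·1}·(+1)^6·(+1)^-4 = +1.
|Ram(-1955, -54395)| = 2, even; anisotropic at {17, ∞}.

[17, inf]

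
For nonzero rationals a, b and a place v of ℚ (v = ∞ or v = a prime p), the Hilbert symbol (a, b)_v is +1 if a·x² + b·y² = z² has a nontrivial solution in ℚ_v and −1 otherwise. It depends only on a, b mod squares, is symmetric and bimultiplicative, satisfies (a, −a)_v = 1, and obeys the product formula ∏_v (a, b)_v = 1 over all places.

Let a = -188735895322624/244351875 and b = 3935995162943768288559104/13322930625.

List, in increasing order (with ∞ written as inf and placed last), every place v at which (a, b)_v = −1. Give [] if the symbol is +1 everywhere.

[3, 41]

Mod squares: a ≡ -121647, b ≡ 41. Check v ∈ {∞, 2, 3, 5, 7, 13, 19, 23, 41, 43}.
v=2: v_2(a)=14, v_2(b)=22; units ≡ 1, 1 (mod 8); ε·ε+αω+βω = 0·0+14·0+22·0 ≡ 0  ⇒  (a,b)_2 = +1.
v=13: a=13^2·(≡7), b=13^2·(≡7) mod 13; (7|13)=-1, (7|13)=-1; (−1)^{2·2·6}·(-1)^2·(-1)^2 = +1.
v=19: a=19^-4·(≡3), b=19^-2·(≡13) mod 19; (3|19)=-1, (13|19)=-1; (−1)^{-4·-2·9}·(-1)^-2·(-1)^-4 = +1.
v=3: a=3^-1·(≡2), b=3^-10·(≡2) mod 3; (2|3)=-1, (2|3)=-1; (−1)^{-1·-10·1}·(-1)^-10·(-1)^-1 = -1.
v=7: a=7^0·(≡3), b=7^2·(≡5) mod 7; (3|7)=-1, (5|7)=-1; (−1)^{0·2·3}·(-1)^2·(-1)^0 = +1.
v=∞: -121647 < 0 and 41 > 0  ⇒  (a,b)_∞ = +1.
v=5: a=5^-4·(≡2), b=5^-4·(≡1) mod 5; (2|5)=-1, (1|5)=+1; (−1)^{-4·-4·2}·(-1)^-4·(+1)^-4 = +1.
v=43: a=43^1·(≡15), b=43^2·(≡4) mod 43; (15|43)=+1, (4|43)=+1; (−1)^{1·2·21}·(+1)^2·(+1)^1 = +1.
v=41: a=41^3·(≡19), b=41^5·(≡40) mod 41; (19|41)=-1, (40|41)=+1; (−1)^{3·5·20}·(-1)^5·(+1)^3 = -1.
v=23: a=23^1·(≡8), b=23^2·(≡16) mod 23; (8|23)=+1, (16|23)=+1; (−1)^{1·2·11}·(+1)^2·(+1)^1 = +1.
|Ram(-121647, 41)| = 2, even; anisotropic at {3, 41}.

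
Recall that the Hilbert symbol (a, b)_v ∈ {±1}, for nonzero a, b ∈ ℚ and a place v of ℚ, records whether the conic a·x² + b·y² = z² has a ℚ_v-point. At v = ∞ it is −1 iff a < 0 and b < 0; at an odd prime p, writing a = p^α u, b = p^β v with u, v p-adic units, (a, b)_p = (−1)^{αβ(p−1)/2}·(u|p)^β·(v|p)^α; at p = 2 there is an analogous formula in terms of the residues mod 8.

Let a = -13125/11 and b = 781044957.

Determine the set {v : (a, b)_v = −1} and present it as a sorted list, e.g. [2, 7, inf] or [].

Mod squares: a ≡ -231, b ≡ 14637. Check v ∈ {∞, 2, 3, 5, 7, 11, 17, 41}.
v=3: a=3^1·(≡1), b=3^3·(≡1) mod 3; (1|3)=+1, (1|3)=+1; (−1)^{1·3·1}·(+1)^3·(+1)^1 = -1.
v=11: a=11^-1·(≡9), b=11^2·(≡7) mod 11; (9|11)=+1, (7|11)=-1; (−1)^{-1·2·5}·(+1)^2·(-1)^-1 = -1.
v=∞: -231 < 0 and 14637 > 0  ⇒  (a,b)_∞ = +1.
v=2: v_2(a)=0, v_2(b)=0; units ≡ 1, 5 (mod 8); ε·ε+αω+βω = 0·0+0·1+0·0 ≡ 0  ⇒  (a,b)_2 = +1.
v=5: a=5^4·(≡4), b=5^0·(≡2) mod 5; (4|5)=+1, (2|5)=-1; (−1)^{4·0·2}·(+1)^0·(-1)^4 = +1.
v=41: a=41^0·(≡7), b=41^1·(≡6) mod 41; (7|41)=-1, (6|41)=-1; (−1)^{0·1·20}·(-1)^1·(-1)^0 = -1.
v=7: a=7^1·(≡2), b=7^3·(≡6) mod 7; (2|7)=+1, (6|7)=-1; (−1)^{1·3·3}·(+1)^3·(-1)^1 = +1.
v=17: a=17^0·(≡3), b=17^1·(≡12) mod 17; (3|17)=-1, (12|17)=-1; (−1)^{0·1·8}·(-1)^1·(-1)^0 = -1.
|Ram(-231, 14637)| = 4, even; anisotropic at {3, 11, 17, 41}.

[3, 11, 17, 41]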